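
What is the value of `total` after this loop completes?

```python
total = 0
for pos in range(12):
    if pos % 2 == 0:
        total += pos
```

Sum of even numbers 0 to 11
`total` takes the values: 0 → 2 → 6 → 12 → 20 → 30

Answer: 30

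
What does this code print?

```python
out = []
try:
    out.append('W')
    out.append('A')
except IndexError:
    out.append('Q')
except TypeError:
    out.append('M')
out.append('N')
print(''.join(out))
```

Execution trace: 'W' (try body) → 'A' (try body, no exception) → 'N' (after the try/except). Output: WAN

Answer: WAN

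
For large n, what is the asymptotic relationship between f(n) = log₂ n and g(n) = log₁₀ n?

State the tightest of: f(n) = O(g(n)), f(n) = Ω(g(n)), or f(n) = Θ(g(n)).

log₂ n vs log₁₀ n: f(n) = Θ(g(n)) — they are asymptotically equivalent (log bases differ by a constant factor).

Answer: f(n) = Θ(g(n)) — they are asymptotically equivalent (log bases differ by a constant factor).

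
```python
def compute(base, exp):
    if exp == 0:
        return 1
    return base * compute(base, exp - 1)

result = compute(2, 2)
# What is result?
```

compute(2, 2) = 2 * 2 = 4

Answer: 4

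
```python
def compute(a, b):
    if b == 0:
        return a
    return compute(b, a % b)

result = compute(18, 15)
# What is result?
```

compute(18, 15) -> compute(15, 3) -> compute(3, 0) -> 3

Answer: 3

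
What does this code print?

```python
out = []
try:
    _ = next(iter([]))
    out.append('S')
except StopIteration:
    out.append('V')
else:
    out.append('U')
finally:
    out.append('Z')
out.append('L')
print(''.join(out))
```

Execution trace: 'V' (except StopIteration) → 'Z' (finally) → 'L' (after the try/except). Output: VZL

Answer: VZL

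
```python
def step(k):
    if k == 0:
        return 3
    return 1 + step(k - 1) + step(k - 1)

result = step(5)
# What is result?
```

step(k) = 1 + 2·step(k-1), step(0)=3. Closed form: (3+1)·2^5 - 1 = 127.

Answer: 127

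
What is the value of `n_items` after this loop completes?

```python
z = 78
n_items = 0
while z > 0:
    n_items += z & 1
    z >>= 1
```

Count set bits in 78 (binary: 0b1001110)
`n_items` takes the values: 0 → 1 → 2 → 3 → 4

Answer: 4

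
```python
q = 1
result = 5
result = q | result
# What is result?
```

Trace:
`q = 1` → q = 1
`result = 5` → result = 5
`result = q | result` → result = 5
So result = 5

Answer: 5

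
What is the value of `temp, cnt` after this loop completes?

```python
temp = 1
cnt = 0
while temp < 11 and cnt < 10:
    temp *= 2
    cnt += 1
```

Double until >= 11 or 10 iterations
`temp, cnt` takes the values: (1, 0) → (2, 0) → (2, 1) → (4, 1) → (4, 2) → (8, 2) → (8, 3) → (16, 3) → (16, 4)

Answer: 16, 4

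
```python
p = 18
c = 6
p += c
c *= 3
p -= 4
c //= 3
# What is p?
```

Trace:
`p = 18` → p = 18
`c = 6` → c = 6
`p += c` → p = 24
`c *= 3` → c = 18
`p -= 4` → p = 20
`c //= 3` → c = 6
So p = 20

Answer: 20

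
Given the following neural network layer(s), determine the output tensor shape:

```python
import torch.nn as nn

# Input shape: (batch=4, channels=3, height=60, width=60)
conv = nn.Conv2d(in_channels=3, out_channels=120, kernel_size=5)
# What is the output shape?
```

Input: (4, 3, 60, 60) -> Output: (4, 120, 56, 56)

Answer: (4, 120, 56, 56)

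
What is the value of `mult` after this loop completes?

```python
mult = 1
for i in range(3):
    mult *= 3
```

3^3 = 27
`mult` takes the values: 1 → 3 → 9 → 27

Answer: 27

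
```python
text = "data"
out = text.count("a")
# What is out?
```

Trace:
`text = "data"` → text = 'data'
`out = text.count("a")` → out = 2
So out = 2

Answer: 2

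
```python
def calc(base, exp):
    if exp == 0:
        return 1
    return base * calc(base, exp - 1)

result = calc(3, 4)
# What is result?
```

calc(3, 4) = 3 * 3 * 3 * 3 = 81

Answer: 81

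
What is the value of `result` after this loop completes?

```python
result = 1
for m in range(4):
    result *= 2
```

2^4 = 16
`result` takes the values: 1 → 2 → 4 → 8 → 16

Answer: 16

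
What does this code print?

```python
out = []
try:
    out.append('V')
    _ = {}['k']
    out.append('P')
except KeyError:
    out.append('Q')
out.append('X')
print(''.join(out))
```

Execution trace: 'V' (try body) → 'Q' (except KeyError) → 'X' (after the try/except). Output: VQX

Answer: VQX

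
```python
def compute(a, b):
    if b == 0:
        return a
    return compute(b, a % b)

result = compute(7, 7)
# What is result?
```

compute(7, 7) -> compute(7, 0) -> 7

Answer: 7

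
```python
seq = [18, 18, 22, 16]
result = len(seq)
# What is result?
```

Trace:
`seq = [18, 18, 22, 16]` → seq = [18, 18, 22, 16]
`result = len(seq)` → result = 4
So result = 4

Answer: 4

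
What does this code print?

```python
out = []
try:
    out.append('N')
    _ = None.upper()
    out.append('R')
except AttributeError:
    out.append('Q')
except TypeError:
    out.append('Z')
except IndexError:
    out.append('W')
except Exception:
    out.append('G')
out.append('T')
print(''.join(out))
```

Execution trace: 'N' (try body) → 'Q' (except AttributeError) → 'T' (after the try/except). Output: NQT

Answer: NQT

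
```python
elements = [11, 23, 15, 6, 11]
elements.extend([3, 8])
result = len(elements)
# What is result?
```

Trace:
`elements = [11, 23, 15, 6, 11]` → elements = [11, 23, 15, 6, 11]
`elements.extend([3, 8])` → elements = [11, 23, 15, 6, 11, 3, 8]
`result = len(elements)` → result = 7
So result = 7

Answer: 7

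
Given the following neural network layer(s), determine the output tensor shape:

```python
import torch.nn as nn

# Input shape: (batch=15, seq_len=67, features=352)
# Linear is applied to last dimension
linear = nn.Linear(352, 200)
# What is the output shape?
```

Input: (15, 67, 352) -> Output: (15, 67, 200)

Answer: (15, 67, 200)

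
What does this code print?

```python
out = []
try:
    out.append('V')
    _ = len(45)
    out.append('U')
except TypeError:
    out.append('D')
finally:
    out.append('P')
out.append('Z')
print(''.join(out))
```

Execution trace: 'V' (try body) → 'D' (except TypeError) → 'P' (finally) → 'Z' (after the try/except). Output: VDPZ

Answer: VDPZ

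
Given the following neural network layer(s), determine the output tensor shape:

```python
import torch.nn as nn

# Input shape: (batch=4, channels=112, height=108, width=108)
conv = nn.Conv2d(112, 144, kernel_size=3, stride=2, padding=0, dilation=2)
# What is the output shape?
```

Input: (4, 112, 108, 108) -> Output: (4, 144, 52, 52)

Answer: (4, 144, 52, 52)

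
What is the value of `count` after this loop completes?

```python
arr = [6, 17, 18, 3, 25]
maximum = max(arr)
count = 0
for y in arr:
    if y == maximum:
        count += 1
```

Count of max value 25 in [6, 17, 18, 3, 25]
`count` takes the values: 0 → 1

Answer: 1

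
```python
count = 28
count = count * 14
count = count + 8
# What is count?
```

Trace:
`count = 28` → count = 28
`count = count * 14` → count = 392
`count = count + 8` → count = 400
So count = 400

Answer: 400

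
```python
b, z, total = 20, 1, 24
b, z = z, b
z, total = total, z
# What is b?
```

Trace:
`b, z, total = 20, 1, 24` → b = 20; z = 1; total = 24
`b, z = z, b` → b = 1; z = 20
`z, total = total, z` → z = 24; total = 20
So b = 1

Answer: 1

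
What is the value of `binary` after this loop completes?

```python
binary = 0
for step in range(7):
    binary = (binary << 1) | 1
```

Build 7 consecutive 1-bits: 0b1111111
`binary` takes the values: 0 → 1 → 3 → 7 → 15 → 31 → 63 → 127

Answer: 127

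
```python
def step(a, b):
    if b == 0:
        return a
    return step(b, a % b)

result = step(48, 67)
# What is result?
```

step(48, 67) -> step(67, 48) -> step(48, 19) -> step(19, 10) -> step(10, 9) -> step(9, 1) -> step(1, 0) -> 1

Answer: 1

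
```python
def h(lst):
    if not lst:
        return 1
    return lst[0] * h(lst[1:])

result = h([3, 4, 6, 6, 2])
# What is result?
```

Product over [3, 4, 6, 6, 2] = 3 * 4 * 6 * 6 * 2 = 864

Answer: 864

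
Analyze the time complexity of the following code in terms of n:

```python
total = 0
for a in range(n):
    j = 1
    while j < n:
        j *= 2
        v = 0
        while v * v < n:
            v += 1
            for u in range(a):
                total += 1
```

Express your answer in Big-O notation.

Each loop level contributes: n × log n × √n × n. Multiplying the contributions gives O(n^2√n log n).

Answer: O(n^2√n log n)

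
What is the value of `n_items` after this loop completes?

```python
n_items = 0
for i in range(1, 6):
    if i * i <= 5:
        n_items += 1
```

Count numbers where i² ≤ 5
`n_items` takes the values: 0 → 1 → 2

Answer: 2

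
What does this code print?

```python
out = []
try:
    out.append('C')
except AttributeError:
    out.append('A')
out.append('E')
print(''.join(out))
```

Execution trace: 'C' (try body, no exception) → 'E' (after the try/except). Output: CE

Answer: CE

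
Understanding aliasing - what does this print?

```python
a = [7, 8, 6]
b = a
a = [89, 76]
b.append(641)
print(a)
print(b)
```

Key concept: rebinding vs mutation: a is rebound to a new list, b still points at the original.
Step by step:
`a = [7, 8, 6]` → a = [7, 8, 6]
`b = a` → b = [7, 8, 6] (same object as a)
`a = [89, 76]` → a = [89, 76]
`b.append(641)` → b = [7, 8, 6, 641]
`print(a)` → prints [89, 76]
`print(b)` → prints [7, 8, 6, 641]

Answer:
[89, 76]
[7, 8, 6, 641]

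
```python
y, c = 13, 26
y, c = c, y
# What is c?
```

Trace:
`y, c = 13, 26` → y = 13; c = 26
`y, c = c, y` → y = 26; c = 13
So c = 13

Answer: 13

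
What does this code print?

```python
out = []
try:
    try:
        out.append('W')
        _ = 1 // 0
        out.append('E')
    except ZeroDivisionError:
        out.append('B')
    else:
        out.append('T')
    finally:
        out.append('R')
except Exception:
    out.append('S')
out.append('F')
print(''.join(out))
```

Execution trace: 'W' (inner try body) → 'B' (inner except ZeroDivisionError) → 'R' (inner finally) → 'F' (after the try/except). Output: WBRF

Answer: WBRF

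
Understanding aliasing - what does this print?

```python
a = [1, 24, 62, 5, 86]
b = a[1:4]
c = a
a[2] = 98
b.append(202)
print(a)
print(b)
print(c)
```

Key concept: slice vs alias.
Step by step:
`a = [1, 24, 62, 5, 86]` → a = [1, 24, 62, 5, 86]
`b = a[1:4]` → b = [24, 62, 5]
`c = a` → c = [1, 24, 62, 5, 86] (same object as a)
`a[2] = 98` → a = [1, 24, 98, 5, 86] (same object as c); c = [1, 24, 98, 5, 86] (same object as a)
`b.append(202)` → b = [24, 62, 5, 202]
`print(a)` → prints [1, 24, 98, 5, 86]
`print(b)` → prints [24, 62, 5, 202]
`print(c)` → prints [1, 24, 98, 5, 86]

Answer:
[1, 24, 98, 5, 86]
[24, 62, 5, 202]
[1, 24, 98, 5, 86]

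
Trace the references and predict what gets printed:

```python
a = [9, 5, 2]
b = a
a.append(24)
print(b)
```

Key concept: basic list aliasing.
Step by step:
`a = [9, 5, 2]` → a = [9, 5, 2]
`b = a` → b = [9, 5, 2] (same object as a)
`a.append(24)` → a = [9, 5, 2, 24] (same object as b); b = [9, 5, 2, 24] (same object as a)
`print(b)` → prints [9, 5, 2, 24]

Answer: [9, 5, 2, 24]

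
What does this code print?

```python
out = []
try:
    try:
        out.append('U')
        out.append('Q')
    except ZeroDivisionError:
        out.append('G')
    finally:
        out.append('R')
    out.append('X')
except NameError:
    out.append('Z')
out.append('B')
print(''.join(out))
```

Execution trace: 'U' (inner try body) → 'Q' (inner try body, no exception) → 'R' (inner finally) → 'X' (try body, no exception) → 'B' (after the try/except). Output: UQRXB

Answer: UQRXB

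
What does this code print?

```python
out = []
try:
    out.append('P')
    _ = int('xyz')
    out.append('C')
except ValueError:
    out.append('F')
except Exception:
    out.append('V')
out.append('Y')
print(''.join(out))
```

Execution trace: 'P' (try body) → 'F' (except ValueError) → 'Y' (after the try/except). Output: PFY

Answer: PFY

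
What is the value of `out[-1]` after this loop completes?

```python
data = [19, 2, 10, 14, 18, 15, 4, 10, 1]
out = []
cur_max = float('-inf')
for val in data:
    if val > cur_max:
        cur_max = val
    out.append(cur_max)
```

Running max ends at 19
`out` takes the values: [] → [19] → [19, 19] → [19, 19, 19] → [19, 19, 19, 19] → [19, 19, 19, 19, 19] → [19, 19, 19, 19, 19, 19] → [19, 19, 19, 19, 19, 19, 19] → [19, 19, 19, 19, 19, 19, 19, 19] → [19, 19, 19, 19, 19, 19, 19, 19, 19]
So `out[-1]` = 19

Answer: 19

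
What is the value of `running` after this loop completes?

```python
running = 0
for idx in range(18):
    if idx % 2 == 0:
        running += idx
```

Sum of even numbers 0 to 17
`running` takes the values: 0 → 2 → 6 → 12 → 20 → 30 → 42 → 56 → 72

Answer: 72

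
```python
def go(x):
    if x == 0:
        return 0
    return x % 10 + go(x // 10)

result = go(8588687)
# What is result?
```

Sum of digits of 8588687: 7 + 8 + 6 + 8 + 8 + 5 + 8 = 50

Answer: 50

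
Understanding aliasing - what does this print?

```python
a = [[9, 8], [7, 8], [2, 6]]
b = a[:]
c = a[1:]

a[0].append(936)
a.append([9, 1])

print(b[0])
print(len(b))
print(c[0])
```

Key concept: slice with nested mutation.
Step by step:
`a = [[9, 8], [7, 8], [2, 6]]` → a = [[9, 8], [7, 8], [2, 6]]
`b = a[:]` → b = [[9, 8], [7, 8], [2, 6]]
`c = a[1:]` → c = [[7, 8], [2, 6]]
`a[0].append(936)` → a = [[9, 8, 936], [7, 8], [2, 6]]; b = [[9, 8, 936], [7, 8], [2, 6]]
`a.append([9, 1])` → a = [[9, 8, 936], [7, 8], [2, 6], [9, 1]]
`print(b[0])` → prints [9, 8, 936]
`print(len(b))` → prints 3
`print(c[0])` → prints [7, 8]

Answer:
[9, 8, 936]
3
[7, 8]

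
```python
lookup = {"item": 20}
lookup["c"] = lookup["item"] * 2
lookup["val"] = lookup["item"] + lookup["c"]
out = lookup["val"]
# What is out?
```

Trace:
`lookup = {"item": 20}` → lookup = {'item': 20}
`lookup["c"] = lookup["item"] * 2` → lookup = {'item': 20, 'c': 40}
`lookup["val"] = lookup["item"] + lookup["c"]` → lookup = {'item': 20, 'c': 40, 'val': 60}
`out = lookup["val"]` → out = 60
So out = 60

Answer: 60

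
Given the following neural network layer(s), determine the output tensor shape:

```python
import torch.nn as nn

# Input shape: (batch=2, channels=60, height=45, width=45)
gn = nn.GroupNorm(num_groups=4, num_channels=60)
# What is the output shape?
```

Input: (2, 60, 45, 45) -> Output: (2, 60, 45, 45)

Answer: (2, 60, 45, 45)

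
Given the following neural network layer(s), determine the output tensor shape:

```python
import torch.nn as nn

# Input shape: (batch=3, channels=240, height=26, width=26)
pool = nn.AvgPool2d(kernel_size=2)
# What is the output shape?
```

Input: (3, 240, 26, 26) -> Output: (3, 240, 13, 13)

Answer: (3, 240, 13, 13)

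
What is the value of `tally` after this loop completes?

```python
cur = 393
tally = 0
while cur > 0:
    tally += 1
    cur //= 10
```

Count digits by repeated division by 10
`tally` takes the values: 0 → 1 → 2 → 3

Answer: 3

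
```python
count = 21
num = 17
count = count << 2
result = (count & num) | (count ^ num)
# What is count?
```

Trace:
`count = 21` → count = 21
`num = 17` → num = 17
`count = count << 2` → count = 84
`result = (count & num) | (count ^ num)` → result = 85
So count = 84

Answer: 84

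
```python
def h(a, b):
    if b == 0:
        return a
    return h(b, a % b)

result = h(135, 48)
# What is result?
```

h(135, 48) -> h(48, 39) -> h(39, 9) -> h(9, 3) -> h(3, 0) -> 3

Answer: 3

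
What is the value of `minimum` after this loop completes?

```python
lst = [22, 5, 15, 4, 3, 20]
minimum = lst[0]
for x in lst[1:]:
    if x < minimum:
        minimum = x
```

Minimum of [22, 5, 15, 4, 3, 20]
`minimum` takes the values: 22 → 5 → 4 → 3

Answer: 3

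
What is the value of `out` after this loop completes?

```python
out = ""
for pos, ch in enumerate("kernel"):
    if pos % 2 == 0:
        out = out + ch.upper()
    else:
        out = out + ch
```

Uppercase even positions in 'kernel'
`out` takes the values: "" → "K" → "Ke" → "KeR" → "KeRn" → "KeRnE" → "KeRnEl"

Answer: "KeRnEl"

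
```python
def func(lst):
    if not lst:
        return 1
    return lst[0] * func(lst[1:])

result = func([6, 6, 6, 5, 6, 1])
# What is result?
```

Product over [6, 6, 6, 5, 6, 1] = 6 * 6 * 6 * 5 * 6 * 1 = 6480

Answer: 6480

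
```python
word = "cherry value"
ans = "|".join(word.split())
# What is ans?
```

Trace:
`word = "cherry value"` → word = 'cherry value'
`ans = "|".join(word.split())` → ans = 'cherry|value'
So ans = 'cherry|value'

Answer: 'cherry|value'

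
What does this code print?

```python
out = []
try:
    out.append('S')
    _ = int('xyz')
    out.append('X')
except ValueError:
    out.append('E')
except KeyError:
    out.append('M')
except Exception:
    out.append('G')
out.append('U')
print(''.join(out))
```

Execution trace: 'S' (try body) → 'E' (except ValueError) → 'U' (after the try/except). Output: SEU

Answer: SEU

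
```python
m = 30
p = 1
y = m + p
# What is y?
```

Trace:
`m = 30` → m = 30
`p = 1` → p = 1
`y = m + p` → y = 31
So y = 31

Answer: 31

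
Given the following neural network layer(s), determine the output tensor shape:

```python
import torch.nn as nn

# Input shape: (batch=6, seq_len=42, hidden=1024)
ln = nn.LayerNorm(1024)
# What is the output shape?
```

Input: (6, 42, 1024) -> Output: (6, 42, 1024)

Answer: (6, 42, 1024)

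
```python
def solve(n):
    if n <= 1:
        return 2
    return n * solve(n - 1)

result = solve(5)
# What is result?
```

solve(5) = 5 * 4 * 3 * 2 * 2 = 240

Answer: 240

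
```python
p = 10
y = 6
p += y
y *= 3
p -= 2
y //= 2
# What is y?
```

Trace:
`p = 10` → p = 10
`y = 6` → y = 6
`p += y` → p = 16
`y *= 3` → y = 18
`p -= 2` → p = 14
`y //= 2` → y = 9
So y = 9

Answer: 9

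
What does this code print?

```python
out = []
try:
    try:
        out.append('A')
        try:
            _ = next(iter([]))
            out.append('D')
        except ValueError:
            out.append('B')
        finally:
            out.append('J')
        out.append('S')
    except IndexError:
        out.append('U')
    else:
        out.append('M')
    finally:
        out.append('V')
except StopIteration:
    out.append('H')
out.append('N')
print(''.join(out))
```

Execution trace: 'A' (try body) → 'J' (inner finally) → 'V' (finally) → 'H' (outer except StopIteration) → 'N' (after the try/except). Output: AJVHN

Answer: AJVHN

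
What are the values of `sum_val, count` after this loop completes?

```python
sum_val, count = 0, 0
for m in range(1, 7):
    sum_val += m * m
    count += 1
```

Sum of squares and count
`sum_val, count` takes the values: (0, 0) → (1, 0) → (1, 1) → (5, 1) → (5, 2) → (14, 2) → (14, 3) → (30, 3) → (30, 4) → (55, 4) → (55, 5) → (91, 5) → (91, 6)

Answer: 91, 6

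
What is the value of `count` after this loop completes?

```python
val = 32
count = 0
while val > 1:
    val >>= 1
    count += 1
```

Count right shifts until 1
`count` takes the values: 0 → 1 → 2 → 3 → 4 → 5

Answer: 5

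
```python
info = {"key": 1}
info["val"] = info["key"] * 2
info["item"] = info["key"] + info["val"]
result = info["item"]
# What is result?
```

Trace:
`info = {"key": 1}` → info = {'key': 1}
`info["val"] = info["key"] * 2` → info = {'key': 1, 'val': 2}
`info["item"] = info["key"] + info["val"]` → info = {'key': 1, 'val': 2, 'item': 3}
`result = info["item"]` → result = 3
So result = 3

Answer: 3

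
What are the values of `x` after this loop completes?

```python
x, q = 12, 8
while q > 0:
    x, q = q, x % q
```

GCD of 12 and 8
`x` takes the values: 12 → 8 → 4

Answer: 4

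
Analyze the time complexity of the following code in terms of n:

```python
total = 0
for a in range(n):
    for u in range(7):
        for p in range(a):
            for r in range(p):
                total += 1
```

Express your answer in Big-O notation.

Each loop level contributes: n × 1 × n × n. Multiplying the contributions gives O(n^3).

Answer: O(n^3)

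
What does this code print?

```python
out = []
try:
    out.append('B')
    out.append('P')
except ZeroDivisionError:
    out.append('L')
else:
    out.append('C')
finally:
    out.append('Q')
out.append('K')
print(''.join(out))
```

Execution trace: 'B' (try body) → 'P' (try body, no exception) → 'C' (else) → 'Q' (finally) → 'K' (after the try/except). Output: BPCQK

Answer: BPCQK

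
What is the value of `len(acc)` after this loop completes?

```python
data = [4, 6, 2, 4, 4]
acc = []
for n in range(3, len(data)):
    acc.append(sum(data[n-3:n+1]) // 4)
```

Number of 4-element averages
`acc` takes the values: [] → [4] → [4, 4]
So `len(acc)` = 2

Answer: 2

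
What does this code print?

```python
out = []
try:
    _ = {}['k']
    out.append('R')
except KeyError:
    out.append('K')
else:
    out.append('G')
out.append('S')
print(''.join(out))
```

Execution trace: 'K' (except KeyError) → 'S' (after the try/except). Output: KS

Answer: KS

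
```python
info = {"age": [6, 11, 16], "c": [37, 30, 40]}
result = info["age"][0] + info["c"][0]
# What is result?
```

Trace:
`info = {"age": [6, 11, 16], "c": [37, 30, 40]}` → info = {'age': [6, 11, 16], 'c': [37, 30, 40]}
`result = info["age"][0] + info["c"][0]` → result = 43
So result = 43

Answer: 43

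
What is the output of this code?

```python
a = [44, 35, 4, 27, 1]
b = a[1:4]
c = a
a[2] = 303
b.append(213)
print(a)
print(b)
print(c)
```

Key concept: slice vs alias.
Step by step:
`a = [44, 35, 4, 27, 1]` → a = [44, 35, 4, 27, 1]
`b = a[1:4]` → b = [35, 4, 27]
`c = a` → c = [44, 35, 4, 27, 1] (same object as a)
`a[2] = 303` → a = [44, 35, 303, 27, 1] (same object as c); c = [44, 35, 303, 27, 1] (same object as a)
`b.append(213)` → b = [35, 4, 27, 213]
`print(a)` → prints [44, 35, 303, 27, 1]
`print(b)` → prints [35, 4, 27, 213]
`print(c)` → prints [44, 35, 303, 27, 1]

Answer:
[44, 35, 303, 27, 1]
[35, 4, 27, 213]
[44, 35, 303, 27, 1]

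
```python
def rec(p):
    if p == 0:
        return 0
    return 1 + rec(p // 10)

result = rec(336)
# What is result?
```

Count of digits of 336: 3

Answer: 3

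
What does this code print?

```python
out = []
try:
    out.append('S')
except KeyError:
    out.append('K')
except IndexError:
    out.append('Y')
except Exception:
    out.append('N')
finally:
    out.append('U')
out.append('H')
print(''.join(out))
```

Execution trace: 'S' (try body, no exception) → 'U' (finally) → 'H' (after the try/except). Output: SUH

Answer: SUH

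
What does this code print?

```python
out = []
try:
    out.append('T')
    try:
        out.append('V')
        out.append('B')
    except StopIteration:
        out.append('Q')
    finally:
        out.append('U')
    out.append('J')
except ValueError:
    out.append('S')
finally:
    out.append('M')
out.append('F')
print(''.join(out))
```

Execution trace: 'T' (try body) → 'V' (inner try body) → 'B' (inner try body, no exception) → 'U' (inner finally) → 'J' (try body, no exception) → 'M' (finally) → 'F' (after the try/except). Output: TVBUJMF

Answer: TVBUJMF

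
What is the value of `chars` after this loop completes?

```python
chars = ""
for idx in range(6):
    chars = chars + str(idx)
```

Concatenate digits 0 to 5
`chars` takes the values: "" → "0" → "01" → "012" → "0123" → "01234" → "012345"

Answer: "012345"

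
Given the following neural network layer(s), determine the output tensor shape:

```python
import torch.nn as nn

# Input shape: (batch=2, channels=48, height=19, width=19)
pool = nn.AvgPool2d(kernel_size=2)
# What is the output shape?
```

Input: (2, 48, 19, 19) -> Output: (2, 48, 9, 9)

Answer: (2, 48, 9, 9)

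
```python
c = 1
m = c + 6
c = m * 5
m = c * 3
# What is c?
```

Trace:
`c = 1` → c = 1
`m = c + 6` → m = 7
`c = m * 5` → c = 35
`m = c * 3` → m = 105
So c = 35

Answer: 35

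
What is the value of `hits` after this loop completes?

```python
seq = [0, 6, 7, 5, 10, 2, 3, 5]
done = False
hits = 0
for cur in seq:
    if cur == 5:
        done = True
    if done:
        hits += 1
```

Count elements after first 5 in [0, 6, 7, 5, 10, 2, 3, 5]
`hits` takes the values: 0 → 1 → 2 → 3 → 4 → 5

Answer: 5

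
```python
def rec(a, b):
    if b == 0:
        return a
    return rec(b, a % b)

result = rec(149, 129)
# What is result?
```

rec(149, 129) -> rec(129, 20) -> rec(20, 9) -> rec(9, 2) -> rec(2, 1) -> rec(1, 0) -> 1

Answer: 1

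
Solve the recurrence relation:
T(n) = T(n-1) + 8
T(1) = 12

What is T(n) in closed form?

Unrolling: T(n) = T(1) + 8·(n-1) = 12 + 8(n-1) = 8n + 4.

Answer: T(n) = 8n + 4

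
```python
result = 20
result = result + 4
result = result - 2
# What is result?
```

Trace:
`result = 20` → result = 20
`result = result + 4` → result = 24
`result = result - 2` → result = 22
So result = 22

Answer: 22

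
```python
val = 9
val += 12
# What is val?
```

Trace:
`val = 9` → val = 9
`val += 12` → val = 21
So val = 21

Answer: 21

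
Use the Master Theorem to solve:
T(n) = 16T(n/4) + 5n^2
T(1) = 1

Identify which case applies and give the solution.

a=16, b=4, f(n)=5n^2. log_4(16) = 2. Since c=2 = 2, Case 2 applies: T(n) = Θ(n^log_b(a) · log n) = O(n^2 log n).

Answer: O(n^2 log n) - Case 2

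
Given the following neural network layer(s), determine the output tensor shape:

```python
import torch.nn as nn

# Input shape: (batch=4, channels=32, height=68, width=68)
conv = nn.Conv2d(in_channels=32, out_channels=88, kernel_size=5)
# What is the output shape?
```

Input: (4, 32, 68, 68) -> Output: (4, 88, 64, 64)

Answer: (4, 88, 64, 64)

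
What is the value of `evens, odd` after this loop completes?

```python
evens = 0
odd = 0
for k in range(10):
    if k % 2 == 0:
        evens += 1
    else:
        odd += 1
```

Count evens and odds in range(10)
`evens, odd` takes the values: (0, 0) → (1, 0) → (1, 1) → (2, 1) → (2, 2) → (3, 2) → (3, 3) → (4, 3) → (4, 4) → (5, 4) → (5, 5)

Answer: 5, 5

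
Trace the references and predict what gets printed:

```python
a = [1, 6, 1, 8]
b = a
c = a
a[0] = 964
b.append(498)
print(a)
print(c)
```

Key concept: multiple aliases.
Step by step:
`a = [1, 6, 1, 8]` → a = [1, 6, 1, 8]
`b = a` → b = [1, 6, 1, 8] (same object as a)
`c = a` → c = [1, 6, 1, 8] (same object as a, b)
`a[0] = 964` → a = [964, 6, 1, 8] (same object as b, c); b = [964, 6, 1, 8] (same object as a, c); c = [964, 6, 1, 8] (same object as a, b)
`b.append(498)` → a = [964, 6, 1, 8, 498] (same object as b, c); b = [964, 6, 1, 8, 498] (same object as a, c); c = [964, 6, 1, 8, 498] (same object as a, b)
`print(a)` → prints [964, 6, 1, 8, 498]
`print(c)` → prints [964, 6, 1, 8, 498]

Answer:
[964, 6, 1, 8, 498]
[964, 6, 1, 8, 498]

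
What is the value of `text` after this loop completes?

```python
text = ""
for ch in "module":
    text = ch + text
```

Reverse 'module'
`text` takes the values: "" → "m" → "om" → "dom" → "udom" → "ludom" → "eludom"

Answer: "eludom"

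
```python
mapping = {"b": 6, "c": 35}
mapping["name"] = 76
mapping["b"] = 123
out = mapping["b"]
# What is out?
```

Trace:
`mapping = {"b": 6, "c": 35}` → mapping = {'b': 6, 'c': 35}
`mapping["name"] = 76` → mapping = {'b': 6, 'c': 35, 'name': 76}
`mapping["b"] = 123` → mapping = {'b': 123, 'c': 35, 'name': 76}
`out = mapping["b"]` → out = 123
So out = 123

Answer: 123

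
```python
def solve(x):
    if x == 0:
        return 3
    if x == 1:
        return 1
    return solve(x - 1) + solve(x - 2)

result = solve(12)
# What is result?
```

Build up from base cases: solve(0)=3, solve(1)=1, solve(2)=4, solve(3)=5, solve(4)=9, solve(5)=14, solve(6)=23, ..., solve(12)=411

Answer: 411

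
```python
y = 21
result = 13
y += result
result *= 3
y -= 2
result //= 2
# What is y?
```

Trace:
`y = 21` → y = 21
`result = 13` → result = 13
`y += result` → y = 34
`result *= 3` → result = 39
`y -= 2` → y = 32
`result //= 2` → result = 19
So y = 32

Answer: 32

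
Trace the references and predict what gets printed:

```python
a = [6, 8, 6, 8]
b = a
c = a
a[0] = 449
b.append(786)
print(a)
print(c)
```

Key concept: multiple aliases.
Step by step:
`a = [6, 8, 6, 8]` → a = [6, 8, 6, 8]
`b = a` → b = [6, 8, 6, 8] (same object as a)
`c = a` → c = [6, 8, 6, 8] (same object as a, b)
`a[0] = 449` → a = [449, 8, 6, 8] (same object as b, c); b = [449, 8, 6, 8] (same object as a, c); c = [449, 8, 6, 8] (same object as a, b)
`b.append(786)` → a = [449, 8, 6, 8, 786] (same object as b, c); b = [449, 8, 6, 8, 786] (same object as a, c); c = [449, 8, 6, 8, 786] (same object as a, b)
`print(a)` → prints [449, 8, 6, 8, 786]
`print(c)` → prints [449, 8, 6, 8, 786]

Answer:
[449, 8, 6, 8, 786]
[449, 8, 6, 8, 786]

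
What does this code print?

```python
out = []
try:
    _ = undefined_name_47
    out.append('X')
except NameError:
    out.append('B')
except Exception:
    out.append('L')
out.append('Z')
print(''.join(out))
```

Execution trace: 'B' (except NameError) → 'Z' (after the try/except). Output: BZ

Answer: BZ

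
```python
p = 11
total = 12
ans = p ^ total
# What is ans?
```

Trace:
`p = 11` → p = 11
`total = 12` → total = 12
`ans = p ^ total` → ans = 7
So ans = 7

Answer: 7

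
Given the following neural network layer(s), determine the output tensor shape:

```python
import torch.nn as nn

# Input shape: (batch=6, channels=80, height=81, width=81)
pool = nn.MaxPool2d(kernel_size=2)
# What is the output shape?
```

Input: (6, 80, 81, 81) -> Output: (6, 80, 40, 40)

Answer: (6, 80, 40, 40)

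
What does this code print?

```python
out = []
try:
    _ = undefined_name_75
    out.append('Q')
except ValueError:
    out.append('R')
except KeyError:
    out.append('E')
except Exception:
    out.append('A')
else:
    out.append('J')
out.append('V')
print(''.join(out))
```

Execution trace: 'A' (except Exception) → 'V' (after the try/except). Output: AV

Answer: AV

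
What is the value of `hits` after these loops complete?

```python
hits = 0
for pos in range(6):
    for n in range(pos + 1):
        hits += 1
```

Triangle: 1 + 2 + ... + 6
`hits` takes the values: 0 → 1 → 2 → 3 → 4 → 5 → 6 → 7 → 8 → 9 → 10 → 11 → 12 → 13 → 14 → 15 → 16 → 17 → 18 → 19 → 20 → 21

Answer: 21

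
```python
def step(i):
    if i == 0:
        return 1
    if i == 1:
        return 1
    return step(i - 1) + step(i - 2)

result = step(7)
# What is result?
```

Build up from base cases: step(0)=1, step(1)=1, step(2)=2, step(3)=3, step(4)=5, step(5)=8, step(6)=13, ..., step(7)=21

Answer: 21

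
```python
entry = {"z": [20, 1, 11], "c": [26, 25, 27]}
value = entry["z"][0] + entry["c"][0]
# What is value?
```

Trace:
`entry = {"z": [20, 1, 11], "c": [26, 25, 27]}` → entry = {'z': [20, 1, 11], 'c': [26, 25, 27]}
`value = entry["z"][0] + entry["c"][0]` → value = 46
So value = 46

Answer: 46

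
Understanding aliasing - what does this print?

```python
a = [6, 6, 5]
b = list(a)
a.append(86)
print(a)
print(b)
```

Key concept: list() constructor creates copy.
Step by step:
`a = [6, 6, 5]` → a = [6, 6, 5]
`b = list(a)` → b = [6, 6, 5]
`a.append(86)` → a = [6, 6, 5, 86]
`print(a)` → prints [6, 6, 5, 86]
`print(b)` → prints [6, 6, 5]

Answer:
[6, 6, 5, 86]
[6, 6, 5]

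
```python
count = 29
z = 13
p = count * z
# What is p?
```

Trace:
`count = 29` → count = 29
`z = 13` → z = 13
`p = count * z` → p = 377
So p = 377

Answer: 377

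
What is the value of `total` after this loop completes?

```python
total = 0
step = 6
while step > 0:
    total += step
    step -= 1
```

Sum 6 down to 1
`total` takes the values: 0 → 6 → 11 → 15 → 18 → 20 → 21

Answer: 21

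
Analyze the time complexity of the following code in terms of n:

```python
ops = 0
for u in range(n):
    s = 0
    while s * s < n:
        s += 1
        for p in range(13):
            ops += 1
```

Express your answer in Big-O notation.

Each loop level contributes: n × √n × 1. Multiplying the contributions gives O(n√n).

Answer: O(n√n)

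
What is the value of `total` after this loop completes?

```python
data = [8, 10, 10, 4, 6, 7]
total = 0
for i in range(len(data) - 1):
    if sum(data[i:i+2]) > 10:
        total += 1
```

Count windows with sum > 10
`total` takes the values: 0 → 1 → 2 → 3 → 4

Answer: 4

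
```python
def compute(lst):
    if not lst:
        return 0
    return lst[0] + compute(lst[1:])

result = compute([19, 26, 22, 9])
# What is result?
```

19 + 26 + 22 + 9 + 0 = 76

Answer: 76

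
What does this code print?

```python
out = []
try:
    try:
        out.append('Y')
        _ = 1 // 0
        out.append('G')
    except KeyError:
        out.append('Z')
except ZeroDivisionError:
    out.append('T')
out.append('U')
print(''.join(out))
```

Execution trace: 'Y' (try body) → 'T' (outer except ZeroDivisionError) → 'U' (after the try/except). Output: YTU

Answer: YTU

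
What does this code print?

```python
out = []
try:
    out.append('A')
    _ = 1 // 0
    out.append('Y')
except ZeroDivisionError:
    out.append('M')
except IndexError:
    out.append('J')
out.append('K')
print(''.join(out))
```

Execution trace: 'A' (try body) → 'M' (except ZeroDivisionError) → 'K' (after the try/except). Output: AMK

Answer: AMK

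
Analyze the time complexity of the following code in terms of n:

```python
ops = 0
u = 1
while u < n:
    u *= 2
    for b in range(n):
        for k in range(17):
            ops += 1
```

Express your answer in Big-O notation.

Each loop level contributes: log n × n × 1. Multiplying the contributions gives O(n log n).

Answer: O(n log n)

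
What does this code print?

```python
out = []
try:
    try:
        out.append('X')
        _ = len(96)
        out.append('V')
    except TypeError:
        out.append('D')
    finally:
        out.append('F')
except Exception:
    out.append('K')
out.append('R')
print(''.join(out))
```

Execution trace: 'X' (inner try body) → 'D' (inner except TypeError) → 'F' (inner finally) → 'R' (after the try/except). Output: XDFR

Answer: XDFR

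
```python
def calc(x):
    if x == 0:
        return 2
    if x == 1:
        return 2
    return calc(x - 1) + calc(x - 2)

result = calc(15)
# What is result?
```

Build up from base cases: calc(0)=2, calc(1)=2, calc(2)=4, calc(3)=6, calc(4)=10, calc(5)=16, calc(6)=26, ..., calc(15)=1974

Answer: 1974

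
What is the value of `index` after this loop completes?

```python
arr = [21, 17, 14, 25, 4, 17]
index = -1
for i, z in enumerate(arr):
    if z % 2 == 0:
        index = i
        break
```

First even number index in [21, 17, 14, 25, 4, 17]
`index` takes the values: -1 → 2

Answer: 2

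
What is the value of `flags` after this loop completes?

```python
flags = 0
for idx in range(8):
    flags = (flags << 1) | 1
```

Build 8 consecutive 1-bits: 0b11111111
`flags` takes the values: 0 → 1 → 3 → 7 → 15 → 31 → 63 → 127 → 255

Answer: 255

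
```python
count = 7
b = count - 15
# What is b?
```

Trace:
`count = 7` → count = 7
`b = count - 15` → b = -8
So b = -8

Answer: -8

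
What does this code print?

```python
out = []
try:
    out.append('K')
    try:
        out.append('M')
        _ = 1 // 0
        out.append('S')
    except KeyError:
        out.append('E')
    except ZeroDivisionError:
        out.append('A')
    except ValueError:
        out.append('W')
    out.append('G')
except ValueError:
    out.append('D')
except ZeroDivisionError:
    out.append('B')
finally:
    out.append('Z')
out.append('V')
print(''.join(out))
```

Execution trace: 'K' (try body) → 'M' (inner try body) → 'A' (inner except ZeroDivisionError) → 'G' (try body, no exception) → 'Z' (finally) → 'V' (after the try/except). Output: KMAGZV

Answer: KMAGZV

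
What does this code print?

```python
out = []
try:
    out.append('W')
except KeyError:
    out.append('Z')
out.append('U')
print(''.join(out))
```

Execution trace: 'W' (try body, no exception) → 'U' (after the try/except). Output: WU

Answer: WU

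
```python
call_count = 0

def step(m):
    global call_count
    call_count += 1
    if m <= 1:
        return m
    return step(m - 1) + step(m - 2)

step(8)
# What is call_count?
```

Calls(m) = 1 + Calls(m-1) + Calls(m-2); Calls(0)=Calls(1)=1. For m=8 this gives 67.

Answer: 67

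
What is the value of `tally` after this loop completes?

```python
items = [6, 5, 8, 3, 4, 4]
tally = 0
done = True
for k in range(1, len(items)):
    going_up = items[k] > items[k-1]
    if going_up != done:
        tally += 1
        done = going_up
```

Count direction changes in [6, 5, 8, 3, 4, 4]
`tally` takes the values: 0 → 1 → 2 → 3 → 4 → 5

Answer: 5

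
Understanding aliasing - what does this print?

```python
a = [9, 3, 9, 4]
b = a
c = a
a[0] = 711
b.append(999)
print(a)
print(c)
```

Key concept: multiple aliases.
Step by step:
`a = [9, 3, 9, 4]` → a = [9, 3, 9, 4]
`b = a` → b = [9, 3, 9, 4] (same object as a)
`c = a` → c = [9, 3, 9, 4] (same object as a, b)
`a[0] = 711` → a = [711, 3, 9, 4] (same object as b, c); b = [711, 3, 9, 4] (same object as a, c); c = [711, 3, 9, 4] (same object as a, b)
`b.append(999)` → a = [711, 3, 9, 4, 999] (same object as b, c); b = [711, 3, 9, 4, 999] (same object as a, c); c = [711, 3, 9, 4, 999] (same object as a, b)
`print(a)` → prints [711, 3, 9, 4, 999]
`print(c)` → prints [711, 3, 9, 4, 999]

Answer:
[711, 3, 9, 4, 999]
[711, 3, 9, 4, 999]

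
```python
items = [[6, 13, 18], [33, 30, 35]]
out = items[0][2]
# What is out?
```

Trace:
`items = [[6, 13, 18], [33, 30, 35]]` → items = [[6, 13, 18], [33, 30, 35]]
`out = items[0][2]` → out = 18
So out = 18

Answer: 18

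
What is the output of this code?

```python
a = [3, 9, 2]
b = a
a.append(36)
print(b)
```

Key concept: basic list aliasing.
Step by step:
`a = [3, 9, 2]` → a = [3, 9, 2]
`b = a` → b = [3, 9, 2] (same object as a)
`a.append(36)` → a = [3, 9, 2, 36] (same object as b); b = [3, 9, 2, 36] (same object as a)
`print(b)` → prints [3, 9, 2, 36]

Answer: [3, 9, 2, 36]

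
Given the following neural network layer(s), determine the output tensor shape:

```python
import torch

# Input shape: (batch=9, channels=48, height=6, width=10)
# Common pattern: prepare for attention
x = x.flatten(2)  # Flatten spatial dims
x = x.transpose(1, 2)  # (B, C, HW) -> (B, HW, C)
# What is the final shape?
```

Input: (9, 48, 6, 10) -> after flatten(2): (9, 48, 60) -> Output: (9, 60, 48)

Answer: (9, 60, 48)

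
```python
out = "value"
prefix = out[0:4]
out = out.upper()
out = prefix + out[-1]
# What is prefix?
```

Trace:
`out = "value"` → out = 'value'
`prefix = out[0:4]` → prefix = 'valu'
`out = out.upper()` → out = 'VALUE'
`out = prefix + out[-1]` → out = 'valuE'
So prefix = 'valu'

Answer: 'valu'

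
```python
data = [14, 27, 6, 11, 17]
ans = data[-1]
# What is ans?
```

Trace:
`data = [14, 27, 6, 11, 17]` → data = [14, 27, 6, 11, 17]
`ans = data[-1]` → ans = 17
So ans = 17

Answer: 17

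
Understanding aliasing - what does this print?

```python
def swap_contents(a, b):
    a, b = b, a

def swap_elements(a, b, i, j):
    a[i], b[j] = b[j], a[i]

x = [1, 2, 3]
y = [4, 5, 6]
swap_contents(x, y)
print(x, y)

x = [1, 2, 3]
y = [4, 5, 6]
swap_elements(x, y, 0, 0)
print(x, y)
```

Key concept: parameter rebinding vs mutation.
Step by step:
`x = [1, 2, 3]` → x = [1, 2, 3]
`y = [4, 5, 6]` → y = [4, 5, 6]
`swap_contents(x, y)` → no visible change to tracked variables
`print(x, y)` → prints [1, 2, 3] [4, 5, 6]
`x = [1, 2, 3]` → x = [1, 2, 3]
`y = [4, 5, 6]` → y = [4, 5, 6]
`swap_elements(x, y, 0, 0)` → x = [4, 2, 3]; y = [1, 5, 6]
`print(x, y)` → prints [4, 2, 3] [1, 5, 6]

Answer:
[1, 2, 3] [4, 5, 6]
[4, 2, 3] [1, 5, 6]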